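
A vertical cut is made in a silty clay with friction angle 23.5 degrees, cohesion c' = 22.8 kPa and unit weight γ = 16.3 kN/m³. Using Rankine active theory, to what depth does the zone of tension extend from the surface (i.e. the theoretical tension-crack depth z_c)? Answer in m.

K_a = tan²(45° − 23.5°/2) = 0.4298; √K_a = 0.6556.
The active pressure is zero where K_a γ z = 2c√K_a, so z_c = 2c/(γ√K_a) = 2×22.8/(16.3×0.6556) = 4.267 m.

4.27 m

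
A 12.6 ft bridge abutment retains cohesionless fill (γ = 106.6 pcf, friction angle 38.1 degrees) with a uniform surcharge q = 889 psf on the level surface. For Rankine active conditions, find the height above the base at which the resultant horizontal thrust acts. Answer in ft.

5.40 ft

K_a = 0.2368.
Triangular part P₁ = ½K_aγH² = 2004 at H/3 = 4.200 ft; rectangular part P₂ = K_a q H = 2653 at H/2 = 6.300 ft.
ȳ = (P₁·4.200 + P₂·6.300)/(P₁+P₂) = 5.396 ft.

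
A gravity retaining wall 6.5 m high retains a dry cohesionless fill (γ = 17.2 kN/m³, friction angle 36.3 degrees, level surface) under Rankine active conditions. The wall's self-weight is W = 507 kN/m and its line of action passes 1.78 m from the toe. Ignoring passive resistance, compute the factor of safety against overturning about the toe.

K_a = tan²(45° − 36.3°/2) = 0.2563.
P_a = ½K_aγH² = 0.5×0.2563×17.2×6.5² = 93.12 kN/m, acting at H/3 = 2.167 m above the base.
Overturning moment M_o = P_a × H/3 = 93.12 × 2.167 = 201.8.
Resisting moment M_r = W × 1.78 = 507 × 1.78 = 902.5.
FS_overturning = M_r/M_o = 902.5/201.8 = 4.473.

4.47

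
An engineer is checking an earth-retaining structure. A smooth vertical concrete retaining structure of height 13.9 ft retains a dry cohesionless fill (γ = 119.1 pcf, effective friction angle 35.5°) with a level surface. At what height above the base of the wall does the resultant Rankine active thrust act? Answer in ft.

4.63 ft

K_a = 0.2653.
The pressure distribution is triangular, so the resultant acts at H/3 above the base = 13.9/3 = 4.633 ft.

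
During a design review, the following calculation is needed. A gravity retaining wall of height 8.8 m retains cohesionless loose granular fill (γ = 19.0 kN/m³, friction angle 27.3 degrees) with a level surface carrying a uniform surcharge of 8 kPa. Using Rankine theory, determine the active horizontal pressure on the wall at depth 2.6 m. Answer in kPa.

K_a = (1 − sin φ)/(1 + sin φ) = 0.3711.
σ_v = γz + q = 19.0 × 2.6 + 8 = 57.40 kPa.
σ_h = K_a σ_v = 0.3711 × 57.40 = 21.30 kPa.

21.3 kPa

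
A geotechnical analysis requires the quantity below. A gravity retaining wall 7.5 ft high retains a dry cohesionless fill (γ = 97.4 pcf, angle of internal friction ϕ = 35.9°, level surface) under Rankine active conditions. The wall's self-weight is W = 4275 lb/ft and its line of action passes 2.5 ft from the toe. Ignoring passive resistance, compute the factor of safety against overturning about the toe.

K_a = tan²(45° − 35.9°/2) = 0.2607.
P_a = ½K_aγH² = 0.5×0.2607×97.4×7.5² = 714.3 lb/ft, acting at H/3 = 2.500 ft above the base.
Overturning moment M_o = P_a × H/3 = 714.3 × 2.500 = 1786.
Resisting moment M_r = W × 2.5 = 4275 × 2.5 = 10690.
FS_overturning = M_r/M_o = 10690/1786 = 5.985.

5.99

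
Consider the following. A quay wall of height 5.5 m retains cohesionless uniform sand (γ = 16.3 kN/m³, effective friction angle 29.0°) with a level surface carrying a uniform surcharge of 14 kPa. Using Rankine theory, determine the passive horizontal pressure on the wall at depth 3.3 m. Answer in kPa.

195 kPa

K_p = (1 + sin φ)/(1 − sin φ) = 2.882.
σ_v = γz + q = 16.3 × 3.3 + 14 = 67.79 kPa.
σ_h = K_p σ_v = 2.882 × 67.79 = 195.4 kPa.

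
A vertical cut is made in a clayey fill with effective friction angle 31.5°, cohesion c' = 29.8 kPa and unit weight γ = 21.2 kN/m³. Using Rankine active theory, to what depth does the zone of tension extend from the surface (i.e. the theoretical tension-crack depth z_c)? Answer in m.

5.02 m

K_a = tan²(45° − 31.5°/2) = 0.3136; √K_a = 0.5600.
The active pressure is zero where K_a γ z = 2c√K_a, so z_c = 2c/(γ√K_a) = 2×29.8/(21.2×0.5600) = 5.020 m.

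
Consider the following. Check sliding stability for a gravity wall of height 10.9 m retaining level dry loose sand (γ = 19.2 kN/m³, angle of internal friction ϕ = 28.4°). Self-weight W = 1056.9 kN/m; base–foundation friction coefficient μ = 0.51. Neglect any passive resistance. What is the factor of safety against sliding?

K_a = tan²(45° − 28.4°/2) = 0.3554.
P_a = ½K_aγH² = 0.5×0.3554×19.2×10.9² = 405.3 kN/m, acting at H/3 = 3.633 m above the base.
FS_sliding = μW / P_a = 0.51×1056.9 / 405.3 = 1.330.

1.33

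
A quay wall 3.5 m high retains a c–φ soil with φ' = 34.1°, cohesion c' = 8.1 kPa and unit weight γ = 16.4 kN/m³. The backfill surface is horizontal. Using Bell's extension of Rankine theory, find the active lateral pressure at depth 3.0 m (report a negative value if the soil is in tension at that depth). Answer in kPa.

5.26 kPa

K_a = (1 − sin φ)/(1 + sin φ) = 0.2815.
σ_a = K_a γ z − 2c√K_a = 0.2815×16.4×3.0 − 2×8.1×0.5306 = 5.256 kPa.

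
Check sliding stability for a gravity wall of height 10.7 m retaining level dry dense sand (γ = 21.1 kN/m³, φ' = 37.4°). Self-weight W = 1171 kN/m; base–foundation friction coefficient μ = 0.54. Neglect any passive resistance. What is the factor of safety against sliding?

K_a = tan²(45° − 37.4°/2) = 0.2443.
P_a = ½K_aγH² = 0.5×0.2443×21.1×10.7² = 295.0 kN/m, acting at H/3 = 3.567 m above the base.
FS_sliding = μW / P_a = 0.54×1171 / 295.0 = 2.143.

2.14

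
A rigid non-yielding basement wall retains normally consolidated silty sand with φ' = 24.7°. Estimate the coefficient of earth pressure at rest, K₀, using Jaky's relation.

0.582

K₀ = 1 − sin φ' = 1 − sin 24.7° = 0.5821.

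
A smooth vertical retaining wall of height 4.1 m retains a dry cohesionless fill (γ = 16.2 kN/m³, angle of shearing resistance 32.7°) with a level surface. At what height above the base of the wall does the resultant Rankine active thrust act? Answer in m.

1.37 m

K_a = 0.2985.
The pressure distribution is triangular, so the resultant acts at H/3 above the base = 4.1/3 = 1.367 m.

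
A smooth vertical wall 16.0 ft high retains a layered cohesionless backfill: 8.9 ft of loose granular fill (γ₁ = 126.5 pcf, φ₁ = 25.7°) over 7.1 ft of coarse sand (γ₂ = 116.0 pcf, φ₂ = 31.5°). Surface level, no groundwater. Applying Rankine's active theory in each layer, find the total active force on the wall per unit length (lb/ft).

K_a1 = tan²(45°−25.7°/2) = 0.3950; K_a2 = tan²(45°−31.5°/2) = 0.3136.
Layer 1: σ at base = K_a1 γ₁ h₁ = 444.7 psf; P₁ = ½×444.7×8.9 = 1979.
Layer 2: σ_v at top = γ₁h₁ = 1126; σ_h top = K_a2×1126 = 353.1; σ_h base = K_a2×(1126+116.0×7.1) = 611.4.
P₂ = ½(353.1+611.4)×7.1 = 3424. Total P_a = 1979+3424 = 5403 lb/ft.

5400 lb/ft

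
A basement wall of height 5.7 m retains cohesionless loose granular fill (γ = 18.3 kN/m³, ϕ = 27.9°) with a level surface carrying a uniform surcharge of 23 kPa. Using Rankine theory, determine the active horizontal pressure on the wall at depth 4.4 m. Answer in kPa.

K_a = (1 − sin φ)/(1 + sin φ) = 0.3625.
σ_v = γz + q = 18.3 × 4.4 + 23 = 103.5 kPa.
σ_h = K_a σ_v = 0.3625 × 103.5 = 37.52 kPa.

37.5 kPa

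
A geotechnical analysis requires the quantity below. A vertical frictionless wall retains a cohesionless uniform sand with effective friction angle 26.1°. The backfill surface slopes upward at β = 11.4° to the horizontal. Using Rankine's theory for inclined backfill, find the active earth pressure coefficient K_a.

K_a = cos β · (cos β − √(cos²β − cos²φ)) / (cos β + √(cos²β − cos²φ)).
cos β = 0.9803, cos φ = 0.8980, √(cos²β − cos²φ) = 0.3930.
K_a = 0.9803 × (0.9803 − 0.3930)/(0.9803 + 0.3930) = 0.4192.

0.419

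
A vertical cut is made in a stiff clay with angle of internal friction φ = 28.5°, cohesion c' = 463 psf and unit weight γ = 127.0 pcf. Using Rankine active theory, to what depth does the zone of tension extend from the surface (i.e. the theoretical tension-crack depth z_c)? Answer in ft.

K_a = tan²(45° − 28.5°/2) = 0.3540; √K_a = 0.5949.
The active pressure is zero where K_a γ z = 2c√K_a, so z_c = 2c/(γ√K_a) = 2×463/(127.0×0.5949) = 12.26 ft.

12.3 ft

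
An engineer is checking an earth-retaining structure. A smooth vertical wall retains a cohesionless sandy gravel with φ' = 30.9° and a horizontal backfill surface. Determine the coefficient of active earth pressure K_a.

0.321

K_a = (1 − sin φ)/(1 + sin φ) = (1 − sin 30.9°)/(1 + sin 30.9°) = 0.3214.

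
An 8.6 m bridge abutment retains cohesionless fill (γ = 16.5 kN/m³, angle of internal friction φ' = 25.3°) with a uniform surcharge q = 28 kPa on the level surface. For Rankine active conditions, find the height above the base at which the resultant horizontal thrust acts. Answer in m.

K_a = 0.4012.
Triangular part P₁ = ½K_aγH² = 244.8 at H/3 = 2.867 m; rectangular part P₂ = K_a q H = 96.61 at H/2 = 4.300 m.
ȳ = (P₁·2.867 + P₂·4.300)/(P₁+P₂) = 3.272 m.

3.27 m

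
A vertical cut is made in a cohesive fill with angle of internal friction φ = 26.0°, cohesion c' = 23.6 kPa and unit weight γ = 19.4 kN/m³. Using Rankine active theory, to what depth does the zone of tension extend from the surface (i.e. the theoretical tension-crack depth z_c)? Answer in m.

K_a = tan²(45° − 26.0°/2) = 0.3905; √K_a = 0.6249.
The active pressure is zero where K_a γ z = 2c√K_a, so z_c = 2c/(γ√K_a) = 2×23.6/(19.4×0.6249) = 3.894 m.

3.89 m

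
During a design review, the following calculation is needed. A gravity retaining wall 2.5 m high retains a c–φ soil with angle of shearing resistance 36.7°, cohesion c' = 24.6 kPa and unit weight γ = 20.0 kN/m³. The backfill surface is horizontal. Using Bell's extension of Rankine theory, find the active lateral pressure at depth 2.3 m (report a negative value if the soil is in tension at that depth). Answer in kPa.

-13.1 kPa

K_a = (1 − sin φ)/(1 + sin φ) = 0.2519.
σ_a = K_a γ z − 2c√K_a = 0.2519×20.0×2.3 − 2×24.6×0.5019 = -13.11 kPa.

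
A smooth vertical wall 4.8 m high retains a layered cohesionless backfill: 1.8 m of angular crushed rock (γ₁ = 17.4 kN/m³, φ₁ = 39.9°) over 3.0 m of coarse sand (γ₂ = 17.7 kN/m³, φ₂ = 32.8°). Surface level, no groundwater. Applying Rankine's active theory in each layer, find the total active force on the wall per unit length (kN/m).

57.8 kN/m

K_a1 = tan²(45°−39.9°/2) = 0.2184; K_a2 = tan²(45°−32.8°/2) = 0.2973.
Layer 1: σ at base = K_a1 γ₁ h₁ = 6.841 kPa; P₁ = ½×6.841×1.8 = 6.157.
Layer 2: σ_v at top = γ₁h₁ = 31.32; σ_h top = K_a2×31.32 = 9.310; σ_h base = K_a2×(31.32+17.7×3.0) = 25.09.
P₂ = ½(9.310+25.09)×3.0 = 51.61. Total P_a = 6.157+51.61 = 57.76 kN/m.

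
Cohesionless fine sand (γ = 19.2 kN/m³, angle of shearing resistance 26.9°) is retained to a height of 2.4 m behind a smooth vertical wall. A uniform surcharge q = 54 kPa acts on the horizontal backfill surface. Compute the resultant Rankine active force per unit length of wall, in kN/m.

69.7 kN/m

K_a = tan²(45° − φ/2) = 0.3770.
Soil triangle: ½ K_a γ H² = 0.5×0.3770×19.2×2.4² = 20.85 kN/m.
Surcharge rectangle: K_a q H = 0.3770×54×2.4 = 48.86 kN/m.
Total = 20.85 + 48.86 = 69.71 kN/m.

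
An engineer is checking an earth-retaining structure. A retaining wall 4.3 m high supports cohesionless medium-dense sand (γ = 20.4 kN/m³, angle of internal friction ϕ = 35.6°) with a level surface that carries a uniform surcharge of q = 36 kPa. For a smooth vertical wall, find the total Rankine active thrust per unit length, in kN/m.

90.7 kN/m

K_a = tan²(45° − φ/2) = 0.2641.
Soil triangle: ½ K_a γ H² = 0.5×0.2641×20.4×4.3² = 49.81 kN/m.
Surcharge rectangle: K_a q H = 0.2641×36×4.3 = 40.89 kN/m.
Total = 49.81 + 40.89 = 90.70 kN/m.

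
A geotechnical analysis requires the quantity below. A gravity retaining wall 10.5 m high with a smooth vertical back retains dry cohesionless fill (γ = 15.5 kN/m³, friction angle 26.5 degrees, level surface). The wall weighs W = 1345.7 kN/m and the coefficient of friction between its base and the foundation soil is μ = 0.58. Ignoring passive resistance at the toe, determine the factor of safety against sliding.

2.39

K_a = tan²(45° − 26.5°/2) = 0.3829.
P_a = ½K_aγH² = 0.5×0.3829×15.5×10.5² = 327.2 kN/m, acting at H/3 = 3.500 m above the base.
FS_sliding = μW / P_a = 0.58×1345.7 / 327.2 = 2.385.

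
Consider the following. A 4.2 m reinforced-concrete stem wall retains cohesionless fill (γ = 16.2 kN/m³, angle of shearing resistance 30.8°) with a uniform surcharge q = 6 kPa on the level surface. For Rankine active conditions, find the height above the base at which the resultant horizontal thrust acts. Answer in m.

1.50 m

K_a = 0.3227.
Triangular part P₁ = ½K_aγH² = 46.11 at H/3 = 1.400 m; rectangular part P₂ = K_a q H = 8.132 at H/2 = 2.100 m.
ȳ = (P₁·1.400 + P₂·2.100)/(P₁+P₂) = 1.505 m.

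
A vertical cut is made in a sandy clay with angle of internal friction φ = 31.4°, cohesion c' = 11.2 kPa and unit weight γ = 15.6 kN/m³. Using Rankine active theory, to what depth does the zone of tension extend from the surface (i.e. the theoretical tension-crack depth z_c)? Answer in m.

K_a = tan²(45° − 31.4°/2) = 0.3149; √K_a = 0.5612.
The active pressure is zero where K_a γ z = 2c√K_a, so z_c = 2c/(γ√K_a) = 2×11.2/(15.6×0.5612) = 2.559 m.

2.56 m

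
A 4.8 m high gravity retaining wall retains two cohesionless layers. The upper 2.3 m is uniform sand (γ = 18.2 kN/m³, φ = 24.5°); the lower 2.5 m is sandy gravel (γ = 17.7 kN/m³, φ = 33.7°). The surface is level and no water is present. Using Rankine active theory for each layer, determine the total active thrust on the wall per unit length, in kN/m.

65.7 kN/m

K_a1 = tan²(45°−24.5°/2) = 0.4137; K_a2 = tan²(45°−33.7°/2) = 0.2863.
Layer 1: σ at base = K_a1 γ₁ h₁ = 17.32 kPa; P₁ = ½×17.32×2.3 = 19.92.
Layer 2: σ_v at top = γ₁h₁ = 41.86; σ_h top = K_a2×41.86 = 11.98; σ_h base = K_a2×(41.86+17.7×2.5) = 24.65.
P₂ = ½(11.98+24.65)×2.5 = 45.80. Total P_a = 19.92+45.80 = 65.71 kN/m.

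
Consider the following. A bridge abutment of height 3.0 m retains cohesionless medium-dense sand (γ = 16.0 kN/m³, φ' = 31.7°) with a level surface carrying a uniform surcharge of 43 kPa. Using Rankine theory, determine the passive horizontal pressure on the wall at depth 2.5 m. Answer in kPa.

267 kPa

K_p = (1 + sin φ)/(1 − sin φ) = 3.215.
σ_v = γz + q = 16.0 × 2.5 + 43 = 83.00 kPa.
σ_h = K_p σ_v = 3.215 × 83.00 = 266.8 kPa.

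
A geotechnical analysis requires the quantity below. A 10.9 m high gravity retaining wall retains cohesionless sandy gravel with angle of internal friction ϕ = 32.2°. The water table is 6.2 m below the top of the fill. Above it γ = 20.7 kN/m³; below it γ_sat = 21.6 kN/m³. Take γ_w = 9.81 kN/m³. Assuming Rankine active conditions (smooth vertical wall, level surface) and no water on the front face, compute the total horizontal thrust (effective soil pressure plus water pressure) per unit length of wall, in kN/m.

453 kN/m

K_a = tan²(45° − φ/2) = 0.3047.
γ' = 21.6 − 9.81 = 11.79 kN/m³. Depth below WT = 4.7 m.
σ'_h at WT = K_a γ d_w = 39.11 kPa; at base = 39.11 + K_a γ' × 4.7 = 56.00 kPa.
P₁ (0–6.2 m) = ½×39.11×6.2 = 121.2. P₂ (6.2–10.9 m) = ½(39.11+56.00)×4.7 = 223.5.
P_w = ½ γ_w h₂² = 0.5×9.81×4.7² = 108.4. Total = 121.2+223.5+108.4 = 453.1 kN/m.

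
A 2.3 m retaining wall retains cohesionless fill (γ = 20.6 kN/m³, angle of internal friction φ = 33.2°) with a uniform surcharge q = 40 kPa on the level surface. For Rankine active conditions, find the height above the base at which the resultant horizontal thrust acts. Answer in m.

1.01 m

K_a = 0.2924.
Triangular part P₁ = ½K_aγH² = 15.93 at H/3 = 0.7667 m; rectangular part P₂ = K_a q H = 26.90 at H/2 = 1.150 m.
ȳ = (P₁·0.7667 + P₂·1.150)/(P₁+P₂) = 1.007 m.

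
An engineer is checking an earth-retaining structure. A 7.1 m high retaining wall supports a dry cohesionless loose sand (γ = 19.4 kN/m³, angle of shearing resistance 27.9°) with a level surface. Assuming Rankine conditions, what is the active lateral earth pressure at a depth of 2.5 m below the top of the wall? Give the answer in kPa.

17.6 kPa

K_a = (1 − sin φ)/(1 + sin φ) = 0.3625.
σ_h = K_a γ z = 0.3625 × 19.4 × 2.5 = 17.58 kPa.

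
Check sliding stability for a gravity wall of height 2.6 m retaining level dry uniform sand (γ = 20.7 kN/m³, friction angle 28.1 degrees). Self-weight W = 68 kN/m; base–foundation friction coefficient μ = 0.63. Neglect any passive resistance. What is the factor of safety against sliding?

1.70

K_a = tan²(45° − 28.1°/2) = 0.3596.
P_a = ½K_aγH² = 0.5×0.3596×20.7×2.6² = 25.16 kN/m, acting at H/3 = 0.8667 m above the base.
FS_sliding = μW / P_a = 0.63×68 / 25.16 = 1.703.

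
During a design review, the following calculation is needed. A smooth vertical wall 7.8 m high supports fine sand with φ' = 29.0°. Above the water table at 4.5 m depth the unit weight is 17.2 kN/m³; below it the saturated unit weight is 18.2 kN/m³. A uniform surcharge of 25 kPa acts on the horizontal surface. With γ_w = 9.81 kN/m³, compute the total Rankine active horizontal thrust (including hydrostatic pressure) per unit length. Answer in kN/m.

K_a = tan²(45° − φ/2) = 0.3470.
γ' = 18.2 − 9.81 = 8.390 kN/m³. h₂ = H − d_w = 3.3 m.
σ'_h: at surface K_a·q = 8.674; at WT K_a(q+γd_w) = 35.53; at base K_a(q+γd_w+γ'h₂) = 45.14 kPa.
P₁ = ½(8.674+35.53)×4.5 = 99.46; P₂ = ½(35.53+45.14)×3.3 = 133.1; P_w = ½γ_w h₂² = 53.42.
Total = 99.46+133.1+53.42 = 286.0 kN/m.

286 kN/m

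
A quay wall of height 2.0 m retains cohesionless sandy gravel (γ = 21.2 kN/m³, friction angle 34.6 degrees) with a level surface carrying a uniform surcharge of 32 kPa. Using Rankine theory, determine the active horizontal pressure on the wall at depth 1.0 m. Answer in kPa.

K_a = (1 − sin φ)/(1 + sin φ) = 0.2756.
σ_v = γz + q = 21.2 × 1.0 + 32 = 53.20 kPa.
σ_h = K_a σ_v = 0.2756 × 53.20 = 14.66 kPa.

14.7 kPa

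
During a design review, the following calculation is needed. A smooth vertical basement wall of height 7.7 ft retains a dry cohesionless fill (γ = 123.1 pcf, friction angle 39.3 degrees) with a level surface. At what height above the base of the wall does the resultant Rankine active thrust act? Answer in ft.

K_a = 0.2245.
The pressure distribution is triangular, so the resultant acts at H/3 above the base = 7.7/3 = 2.567 ft.

2.57 ft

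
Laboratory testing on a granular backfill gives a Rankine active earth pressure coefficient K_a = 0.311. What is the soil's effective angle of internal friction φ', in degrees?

31.7°

K_a = tan²(45° − φ/2) ⇒ 45° − φ/2 = arctan(√0.311) = 29.15°.
φ = 2(45° − 29.15°) = 31.71°.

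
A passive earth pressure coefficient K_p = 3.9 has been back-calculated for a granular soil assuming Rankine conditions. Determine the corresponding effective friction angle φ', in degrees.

36.3°

K_p = (1+sin φ)/(1−sin φ) ⇒ sin φ = (K_p − 1)/(K_p + 1) = 0.5918.
φ = arcsin(0.5918) = 36.29°.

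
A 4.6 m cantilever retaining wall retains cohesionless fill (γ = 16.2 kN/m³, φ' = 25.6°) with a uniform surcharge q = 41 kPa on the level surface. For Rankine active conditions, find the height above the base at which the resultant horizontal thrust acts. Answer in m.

1.93 m

K_a = 0.3966.
Triangular part P₁ = ½K_aγH² = 67.97 at H/3 = 1.533 m; rectangular part P₂ = K_a q H = 74.79 at H/2 = 2.300 m.
ȳ = (P₁·1.533 + P₂·2.300)/(P₁+P₂) = 1.935 m.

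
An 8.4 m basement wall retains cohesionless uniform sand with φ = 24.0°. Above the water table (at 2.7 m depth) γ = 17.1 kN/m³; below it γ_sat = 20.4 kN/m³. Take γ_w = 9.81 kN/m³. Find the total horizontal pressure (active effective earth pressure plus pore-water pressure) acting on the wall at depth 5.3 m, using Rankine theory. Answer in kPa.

K_a = (1 − sin φ)/(1 + sin φ) = 0.4217.
γ' = 20.4 − 9.81 = 10.59 kN/m³.
Effective vertical stress at 5.3 m: σ'_v = 17.1×2.7 + 10.59×2.60 = 73.70 kPa.
σ'_h = K_a σ'_v = 0.4217 × 73.70 = 31.08 kPa; u = γ_w × 2.60 = 25.51 kPa.
Total σ_h = 31.08 + 25.51 = 56.59 kPa.

56.6 kPa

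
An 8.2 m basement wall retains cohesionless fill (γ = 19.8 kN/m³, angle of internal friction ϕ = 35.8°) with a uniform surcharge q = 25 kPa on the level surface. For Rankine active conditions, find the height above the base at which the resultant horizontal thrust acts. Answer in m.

K_a = 0.2619.
Triangular part P₁ = ½K_aγH² = 174.3 at H/3 = 2.733 m; rectangular part P₂ = K_a q H = 53.68 at H/2 = 4.100 m.
ȳ = (P₁·2.733 + P₂·4.100)/(P₁+P₂) = 3.055 m.

3.06 m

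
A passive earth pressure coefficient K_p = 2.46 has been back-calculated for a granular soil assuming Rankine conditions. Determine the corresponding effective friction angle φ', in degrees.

K_p = (1+sin φ)/(1−sin φ) ⇒ sin φ = (K_p − 1)/(K_p + 1) = 0.4220.
φ = arcsin(0.4220) = 24.96°.

25.0°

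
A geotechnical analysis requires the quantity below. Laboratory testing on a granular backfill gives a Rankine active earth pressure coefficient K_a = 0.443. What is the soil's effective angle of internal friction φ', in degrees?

K_a = tan²(45° − φ/2) ⇒ 45° − φ/2 = arctan(√0.443) = 33.65°.
φ = 2(45° − 33.65°) = 22.71°.

22.7°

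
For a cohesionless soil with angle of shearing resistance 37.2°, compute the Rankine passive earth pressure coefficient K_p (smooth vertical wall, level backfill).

4.06

K_p = (1 + sin φ)/(1 − sin φ) = tan²(45° + 37.2°/2) = 4.058.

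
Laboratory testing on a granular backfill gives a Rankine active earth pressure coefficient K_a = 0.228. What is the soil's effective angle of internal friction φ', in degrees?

39.0°

K_a = tan²(45° − φ/2) ⇒ 45° − φ/2 = arctan(√0.228) = 25.52°.
φ = 2(45° − 25.52°) = 38.95°.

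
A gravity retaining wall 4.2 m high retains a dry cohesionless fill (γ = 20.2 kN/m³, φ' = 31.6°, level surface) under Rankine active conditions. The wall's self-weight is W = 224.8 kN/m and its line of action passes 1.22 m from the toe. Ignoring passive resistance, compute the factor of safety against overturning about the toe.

K_a = tan²(45° − 31.6°/2) = 0.3123.
P_a = ½K_aγH² = 0.5×0.3123×20.2×4.2² = 55.65 kN/m, acting at H/3 = 1.400 m above the base.
Overturning moment M_o = P_a × H/3 = 55.65 × 1.400 = 77.91.
Resisting moment M_r = W × 1.22 = 224.8 × 1.22 = 274.3.
FS_overturning = M_r/M_o = 274.3/77.91 = 3.520.

3.52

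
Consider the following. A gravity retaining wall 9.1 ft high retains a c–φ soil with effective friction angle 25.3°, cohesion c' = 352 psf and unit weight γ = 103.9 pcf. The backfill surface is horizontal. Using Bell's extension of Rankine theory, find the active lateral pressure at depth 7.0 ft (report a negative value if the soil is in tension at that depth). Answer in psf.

K_a = (1 − sin φ)/(1 + sin φ) = 0.4012.
σ_a = K_a γ z − 2c√K_a = 0.4012×103.9×7.0 − 2×352×0.6334 = -154.1 psf.

-154 psf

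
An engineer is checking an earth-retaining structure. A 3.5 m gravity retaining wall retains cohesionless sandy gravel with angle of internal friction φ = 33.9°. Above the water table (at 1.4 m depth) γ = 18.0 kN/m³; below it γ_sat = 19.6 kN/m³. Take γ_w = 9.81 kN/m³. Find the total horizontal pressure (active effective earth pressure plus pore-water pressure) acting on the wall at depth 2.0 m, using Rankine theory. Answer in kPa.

K_a = (1 − sin φ)/(1 + sin φ) = 0.2839.
γ' = 19.6 − 9.81 = 9.790 kN/m³.
Effective vertical stress at 2.0 m: σ'_v = 18.0×1.4 + 9.790×0.600 = 31.07 kPa.
σ'_h = K_a σ'_v = 0.2839 × 31.07 = 8.822 kPa; u = γ_w × 0.600 = 5.886 kPa.
Total σ_h = 8.822 + 5.886 = 14.71 kPa.

14.7 kPa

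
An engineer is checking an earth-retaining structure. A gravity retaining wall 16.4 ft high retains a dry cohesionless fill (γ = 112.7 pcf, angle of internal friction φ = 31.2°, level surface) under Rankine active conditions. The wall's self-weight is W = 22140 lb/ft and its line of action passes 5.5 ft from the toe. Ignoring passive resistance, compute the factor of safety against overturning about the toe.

4.63

K_a = tan²(45° − 31.2°/2) = 0.3175.
P_a = ½K_aγH² = 0.5×0.3175×112.7×16.4² = 4812 lb/ft, acting at H/3 = 5.467 ft above the base.
Overturning moment M_o = P_a × H/3 = 4812 × 5.467 = 26310.
Resisting moment M_r = W × 5.5 = 22140 × 5.5 = 121800.
FS_overturning = M_r/M_o = 121800/26310 = 4.629.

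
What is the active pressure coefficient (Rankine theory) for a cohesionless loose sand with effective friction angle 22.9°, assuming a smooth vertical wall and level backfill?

0.440

K_a = (1 − sin φ)/(1 + sin φ) = (1 − sin 22.9°)/(1 + sin 22.9°) = 0.4398.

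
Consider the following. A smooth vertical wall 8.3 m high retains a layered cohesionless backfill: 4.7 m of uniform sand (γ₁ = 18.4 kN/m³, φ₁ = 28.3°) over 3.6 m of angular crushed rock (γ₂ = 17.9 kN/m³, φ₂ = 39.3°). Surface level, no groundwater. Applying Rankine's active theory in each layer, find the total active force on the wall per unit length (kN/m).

168 kN/m

K_a1 = tan²(45°−28.3°/2) = 0.3568; K_a2 = tan²(45°−39.3°/2) = 0.2245.
Layer 1: σ at base = K_a1 γ₁ h₁ = 30.85 kPa; P₁ = ½×30.85×4.7 = 72.51.
Layer 2: σ_v at top = γ₁h₁ = 86.48; σ_h top = K_a2×86.48 = 19.41; σ_h base = K_a2×(86.48+17.9×3.6) = 33.87.
P₂ = ½(19.41+33.87)×3.6 = 95.91. Total P_a = 72.51+95.91 = 168.4 kN/m.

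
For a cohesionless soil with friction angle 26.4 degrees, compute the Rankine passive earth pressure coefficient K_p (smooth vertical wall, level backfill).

K_p = (1 + sin φ)/(1 − sin φ) = tan²(45° + 26.4°/2) = 2.601.

2.60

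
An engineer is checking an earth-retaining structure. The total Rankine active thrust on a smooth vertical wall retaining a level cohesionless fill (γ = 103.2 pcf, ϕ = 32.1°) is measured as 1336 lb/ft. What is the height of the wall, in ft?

K_a = 0.3060. P_a = ½ K_a γ H² ⇒ H = √(2P_a/(K_a γ)).
H = √(2×1336/(0.3060×103.2)) = 9.199 ft.

9.20 ft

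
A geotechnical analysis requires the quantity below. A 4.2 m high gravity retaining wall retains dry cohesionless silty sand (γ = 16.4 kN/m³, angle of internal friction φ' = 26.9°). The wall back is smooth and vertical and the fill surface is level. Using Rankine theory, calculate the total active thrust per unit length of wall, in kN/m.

K_a = tan²(45° − φ/2) = 0.3770.
P_a = ½ K_a γ H² = 0.5 × 0.3770 × 16.4 × 4.2² = 54.53 kN/m.

54.5 kN/m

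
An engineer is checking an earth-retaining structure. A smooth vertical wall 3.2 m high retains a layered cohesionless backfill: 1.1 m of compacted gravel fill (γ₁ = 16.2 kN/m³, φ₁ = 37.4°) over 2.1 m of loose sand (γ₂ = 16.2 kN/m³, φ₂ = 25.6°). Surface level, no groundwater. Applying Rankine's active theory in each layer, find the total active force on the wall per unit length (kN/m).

31.4 kN/m

K_a1 = tan²(45°−37.4°/2) = 0.2443; K_a2 = tan²(45°−25.6°/2) = 0.3966.
Layer 1: σ at base = K_a1 γ₁ h₁ = 4.353 kPa; P₁ = ½×4.353×1.1 = 2.394.
Layer 2: σ_v at top = γ₁h₁ = 17.82; σ_h top = K_a2×17.82 = 7.067; σ_h base = K_a2×(17.82+16.2×2.1) = 20.56.
P₂ = ½(7.067+20.56)×2.1 = 29.01. Total P_a = 2.394+29.01 = 31.40 kN/m.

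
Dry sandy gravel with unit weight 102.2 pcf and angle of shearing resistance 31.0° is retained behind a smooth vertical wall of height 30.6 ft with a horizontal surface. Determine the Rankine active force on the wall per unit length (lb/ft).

15300 lb/ft

K_a = tan²(45° − φ/2) = 0.3201.
P_a = ½ K_a γ H² = 0.5 × 0.3201 × 102.2 × 30.6² = 15320 lb/ft.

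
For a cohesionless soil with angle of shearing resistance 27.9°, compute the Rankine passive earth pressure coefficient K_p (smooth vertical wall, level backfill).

2.76

K_p = (1 + sin φ)/(1 − sin φ) = tan²(45° + 27.9°/2) = 2.759.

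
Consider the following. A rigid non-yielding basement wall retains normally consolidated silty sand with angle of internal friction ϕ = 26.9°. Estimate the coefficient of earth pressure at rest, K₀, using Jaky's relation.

K₀ = 1 − sin φ' = 1 − sin 26.9° = 0.5476.

0.548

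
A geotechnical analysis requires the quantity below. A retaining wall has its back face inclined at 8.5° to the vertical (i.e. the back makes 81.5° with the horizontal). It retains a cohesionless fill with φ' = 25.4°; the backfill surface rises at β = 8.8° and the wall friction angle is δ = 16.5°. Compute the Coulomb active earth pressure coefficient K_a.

K_a = sin²(α+φ) / [sin²α · sin(α−δ) · (1 + √{sin(φ+δ)sin(φ−β) / (sin(α−δ)sin(α+β))})²].
With α = 81.5°, φ = 25.4°, δ = 16.5°, β = 8.8°: K_a = 0.4853.

0.485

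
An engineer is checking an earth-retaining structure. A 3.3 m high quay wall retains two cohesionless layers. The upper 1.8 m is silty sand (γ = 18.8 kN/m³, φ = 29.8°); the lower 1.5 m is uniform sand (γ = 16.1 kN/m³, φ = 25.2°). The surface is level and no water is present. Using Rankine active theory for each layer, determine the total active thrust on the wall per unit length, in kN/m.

K_a1 = tan²(45°−29.8°/2) = 0.3360; K_a2 = tan²(45°−25.2°/2) = 0.4027.
Layer 1: σ at base = K_a1 γ₁ h₁ = 11.37 kPa; P₁ = ½×11.37×1.8 = 10.23.
Layer 2: σ_v at top = γ₁h₁ = 33.84; σ_h top = K_a2×33.84 = 13.63; σ_h base = K_a2×(33.84+16.1×1.5) = 23.35.
P₂ = ½(13.63+23.35)×1.5 = 27.74. Total P_a = 10.23+27.74 = 37.97 kN/m.

38.0 kN/m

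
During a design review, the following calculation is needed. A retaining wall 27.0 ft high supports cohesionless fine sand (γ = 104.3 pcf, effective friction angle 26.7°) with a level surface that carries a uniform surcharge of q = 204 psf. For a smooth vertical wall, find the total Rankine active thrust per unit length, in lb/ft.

16500 lb/ft

K_a = tan²(45° − φ/2) = 0.3800.
Soil triangle: ½ K_a γ H² = 0.5×0.3800×104.3×27.0² = 14450 lb/ft.
Surcharge rectangle: K_a q H = 0.3800×204×27.0 = 2093 lb/ft.
Total = 14450 + 2093 = 16540 lb/ft.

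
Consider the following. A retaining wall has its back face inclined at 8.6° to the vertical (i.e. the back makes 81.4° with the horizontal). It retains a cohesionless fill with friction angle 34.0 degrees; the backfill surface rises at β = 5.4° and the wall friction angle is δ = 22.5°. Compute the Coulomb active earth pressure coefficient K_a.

K_a = sin²(α+φ) / [sin²α · sin(α−δ) · (1 + √{sin(φ+δ)sin(φ−β) / (sin(α−δ)sin(α+β))})²].
With α = 81.4°, φ = 34.0°, δ = 22.5°, β = 5.4°: K_a = 0.3440.

0.344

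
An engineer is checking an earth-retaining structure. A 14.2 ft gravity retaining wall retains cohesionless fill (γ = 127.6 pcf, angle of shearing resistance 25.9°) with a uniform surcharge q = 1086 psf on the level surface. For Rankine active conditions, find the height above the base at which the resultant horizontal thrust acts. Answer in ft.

6.02 ft

K_a = 0.3920.
Triangular part P₁ = ½K_aγH² = 5043 at H/3 = 4.733 ft; rectangular part P₂ = K_a q H = 6045 at H/2 = 7.100 ft.
ȳ = (P₁·4.733 + P₂·7.100)/(P₁+P₂) = 6.024 ft.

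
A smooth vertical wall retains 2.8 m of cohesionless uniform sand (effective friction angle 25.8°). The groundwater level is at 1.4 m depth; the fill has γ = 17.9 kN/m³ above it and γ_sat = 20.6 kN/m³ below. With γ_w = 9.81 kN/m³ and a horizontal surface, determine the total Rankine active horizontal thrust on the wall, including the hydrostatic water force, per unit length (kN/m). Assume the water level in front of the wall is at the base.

K_a = tan²(45° − φ/2) = 0.3935.
γ' = 20.6 − 9.81 = 10.79 kN/m³. Depth below WT = 1.4 m.
σ'_h at WT = K_a γ d_w = 9.861 kPa; at base = 9.861 + K_a γ' × 1.4 = 15.81 kPa.
P₁ (0–1.4 m) = ½×9.861×1.4 = 6.903. P₂ (1.4–2.8 m) = ½(9.861+15.81)×1.4 = 17.97.
P_w = ½ γ_w h₂² = 0.5×9.81×1.4² = 9.614. Total = 6.903+17.97+9.614 = 34.48 kN/m.

34.5 kN/m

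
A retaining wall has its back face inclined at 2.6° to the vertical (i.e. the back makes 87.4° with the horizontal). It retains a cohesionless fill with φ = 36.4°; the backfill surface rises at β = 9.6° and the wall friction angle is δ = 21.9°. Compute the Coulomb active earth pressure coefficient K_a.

K_a = sin²(α+φ) / [sin²α · sin(α−δ) · (1 + √{sin(φ+δ)sin(φ−β) / (sin(α−δ)sin(α+β))})²].
With α = 87.4°, φ = 36.4°, δ = 21.9°, β = 9.6°: K_a = 0.2787.

0.279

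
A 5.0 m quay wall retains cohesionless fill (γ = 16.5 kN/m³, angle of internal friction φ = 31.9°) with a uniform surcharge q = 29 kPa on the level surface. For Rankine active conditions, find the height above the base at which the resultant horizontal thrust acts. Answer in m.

K_a = 0.3085.
Triangular part P₁ = ½K_aγH² = 63.63 at H/3 = 1.667 m; rectangular part P₂ = K_a q H = 44.74 at H/2 = 2.500 m.
ȳ = (P₁·1.667 + P₂·2.500)/(P₁+P₂) = 2.011 m.

2.01 m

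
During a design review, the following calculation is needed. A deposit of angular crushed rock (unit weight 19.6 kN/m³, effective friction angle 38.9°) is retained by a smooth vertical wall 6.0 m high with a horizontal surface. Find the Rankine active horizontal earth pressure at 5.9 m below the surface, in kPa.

26.4 kPa

K_a = (1 − sin φ)/(1 + sin φ) = 0.2285.
σ_h = K_a γ z = 0.2285 × 19.6 × 5.9 = 26.43 kPa.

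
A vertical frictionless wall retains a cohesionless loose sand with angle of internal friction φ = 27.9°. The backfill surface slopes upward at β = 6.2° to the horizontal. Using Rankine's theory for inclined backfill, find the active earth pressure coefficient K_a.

0.370

K_a = cos β · (cos β − √(cos²β − cos²φ)) / (cos β + √(cos²β − cos²φ)).
cos β = 0.9942, cos φ = 0.8838, √(cos²β − cos²φ) = 0.4553.
K_a = 0.9942 × (0.9942 − 0.4553)/(0.9942 + 0.4553) = 0.3696.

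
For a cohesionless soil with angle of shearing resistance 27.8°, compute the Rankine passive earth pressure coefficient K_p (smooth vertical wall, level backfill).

2.75

K_p = (1 + sin φ)/(1 − sin φ) = tan²(45° + 27.8°/2) = 2.748.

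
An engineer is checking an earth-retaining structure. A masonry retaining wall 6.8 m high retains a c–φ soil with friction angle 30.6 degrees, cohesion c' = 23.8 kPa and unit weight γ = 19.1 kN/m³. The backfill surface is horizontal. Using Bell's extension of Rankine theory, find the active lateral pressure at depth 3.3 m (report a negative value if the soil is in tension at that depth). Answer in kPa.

K_a = (1 − sin φ)/(1 + sin φ) = 0.3253.
σ_a = K_a γ z − 2c√K_a = 0.3253×19.1×3.3 − 2×23.8×0.5704 = -6.644 kPa.

-6.64 kPa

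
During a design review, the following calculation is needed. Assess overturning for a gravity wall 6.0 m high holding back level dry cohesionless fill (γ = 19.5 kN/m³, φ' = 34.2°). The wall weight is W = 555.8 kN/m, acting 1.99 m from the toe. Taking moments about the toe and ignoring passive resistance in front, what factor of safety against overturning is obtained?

5.62

K_a = tan²(45° − 34.2°/2) = 0.2803.
P_a = ½K_aγH² = 0.5×0.2803×19.5×6.0² = 98.40 kN/m, acting at H/3 = 2.000 m above the base.
Overturning moment M_o = P_a × H/3 = 98.40 × 2.000 = 196.8.
Resisting moment M_r = W × 1.99 = 555.8 × 1.99 = 1106.
FS_overturning = M_r/M_o = 1106/196.8 = 5.620.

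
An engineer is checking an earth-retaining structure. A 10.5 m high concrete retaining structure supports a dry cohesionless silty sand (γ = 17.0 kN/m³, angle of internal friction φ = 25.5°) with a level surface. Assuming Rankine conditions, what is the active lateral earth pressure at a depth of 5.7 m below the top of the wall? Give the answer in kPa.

K_a = (1 − sin φ)/(1 + sin φ) = 0.3981.
σ_h = K_a γ z = 0.3981 × 17.0 × 5.7 = 38.58 kPa.

38.6 kPa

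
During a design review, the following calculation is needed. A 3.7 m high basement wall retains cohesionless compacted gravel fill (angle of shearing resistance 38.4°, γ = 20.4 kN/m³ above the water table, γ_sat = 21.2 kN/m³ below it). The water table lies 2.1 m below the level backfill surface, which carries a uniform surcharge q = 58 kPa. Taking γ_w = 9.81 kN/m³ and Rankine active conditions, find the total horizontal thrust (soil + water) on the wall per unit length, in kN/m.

92.6 kN/m

K_a = tan²(45° − φ/2) = 0.2337.
γ' = 21.2 − 9.81 = 11.39 kN/m³. h₂ = H − d_w = 1.6 m.
σ'_h: at surface K_a·q = 13.55; at WT K_a(q+γd_w) = 23.57; at base K_a(q+γd_w+γ'h₂) = 27.82 kPa.
P₁ = ½(13.55+23.57)×2.1 = 38.98; P₂ = ½(23.57+27.82)×1.6 = 41.11; P_w = ½γ_w h₂² = 12.56.
Total = 38.98+41.11+12.56 = 92.64 kN/m.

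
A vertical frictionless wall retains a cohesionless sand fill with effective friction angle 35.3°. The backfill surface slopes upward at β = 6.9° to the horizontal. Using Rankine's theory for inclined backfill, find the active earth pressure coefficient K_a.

0.272

K_a = cos β · (cos β − √(cos²β − cos²φ)) / (cos β + √(cos²β − cos²φ)).
cos β = 0.9928, cos φ = 0.8161, √(cos²β − cos²φ) = 0.5652.
K_a = 0.9928 × (0.9928 − 0.5652)/(0.9928 + 0.5652) = 0.2724.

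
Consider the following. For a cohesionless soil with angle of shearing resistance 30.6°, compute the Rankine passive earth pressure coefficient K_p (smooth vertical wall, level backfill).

K_p = (1 + sin φ)/(1 − sin φ) = tan²(45° + 30.6°/2) = 3.074.

3.07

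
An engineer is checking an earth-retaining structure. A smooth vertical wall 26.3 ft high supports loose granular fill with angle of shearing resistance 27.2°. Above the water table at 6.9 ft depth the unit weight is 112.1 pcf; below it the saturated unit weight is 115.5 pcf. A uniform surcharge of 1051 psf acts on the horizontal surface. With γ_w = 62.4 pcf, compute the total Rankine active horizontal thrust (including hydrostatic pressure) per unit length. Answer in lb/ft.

K_a = tan²(45° − φ/2) = 0.3726.
γ' = 115.5 − 62.4 = 53.10 pcf. h₂ = H − d_w = 19.4 ft.
σ'_h: at surface K_a·q = 391.6; at WT K_a(q+γd_w) = 679.8; at base K_a(q+γd_w+γ'h₂) = 1064 psf.
P₁ = ½(391.6+679.8)×6.9 = 3696; P₂ = ½(679.8+1064)×19.4 = 16910; P_w = ½γ_w h₂² = 11740.
Total = 3696+16910+11740 = 32350 lb/ft.

32300 lb/ft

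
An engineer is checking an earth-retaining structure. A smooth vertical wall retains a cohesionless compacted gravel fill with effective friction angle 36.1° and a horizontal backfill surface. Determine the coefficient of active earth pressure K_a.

K_a = (1 − sin φ)/(1 + sin φ) = (1 − sin 36.1°)/(1 + sin 36.1°) = 0.2585.

0.258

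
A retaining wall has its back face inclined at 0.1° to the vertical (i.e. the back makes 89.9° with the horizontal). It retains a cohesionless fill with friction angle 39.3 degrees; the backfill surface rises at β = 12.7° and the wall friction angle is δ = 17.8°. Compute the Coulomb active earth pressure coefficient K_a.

K_a = sin²(α+φ) / [sin²α · sin(α−δ) · (1 + √{sin(φ+δ)sin(φ−β) / (sin(α−δ)sin(α+β))})²].
With α = 89.9°, φ = 39.3°, δ = 17.8°, β = 12.7°: K_a = 0.2357.

0.236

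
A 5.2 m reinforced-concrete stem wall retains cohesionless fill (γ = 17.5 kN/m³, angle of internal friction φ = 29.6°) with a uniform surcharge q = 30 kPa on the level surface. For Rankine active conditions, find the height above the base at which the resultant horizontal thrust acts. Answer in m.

K_a = 0.3387.
Triangular part P₁ = ½K_aγH² = 80.15 at H/3 = 1.733 m; rectangular part P₂ = K_a q H = 52.84 at H/2 = 2.600 m.
ȳ = (P₁·1.733 + P₂·2.600)/(P₁+P₂) = 2.078 m.

2.08 m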